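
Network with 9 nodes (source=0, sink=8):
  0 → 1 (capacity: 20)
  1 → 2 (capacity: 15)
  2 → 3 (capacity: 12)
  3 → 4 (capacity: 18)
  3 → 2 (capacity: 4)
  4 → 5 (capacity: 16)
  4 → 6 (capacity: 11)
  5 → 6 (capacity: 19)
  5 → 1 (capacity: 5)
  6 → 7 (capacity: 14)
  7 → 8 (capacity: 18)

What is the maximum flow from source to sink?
Maximum flow = 12

Max flow: 12

Flow assignment:
  0 → 1: 12/20
  1 → 2: 12/15
  2 → 3: 12/12
  3 → 4: 12/18
  4 → 5: 1/16
  4 → 6: 11/11
  5 → 6: 1/19
  6 → 7: 12/14
  7 → 8: 12/18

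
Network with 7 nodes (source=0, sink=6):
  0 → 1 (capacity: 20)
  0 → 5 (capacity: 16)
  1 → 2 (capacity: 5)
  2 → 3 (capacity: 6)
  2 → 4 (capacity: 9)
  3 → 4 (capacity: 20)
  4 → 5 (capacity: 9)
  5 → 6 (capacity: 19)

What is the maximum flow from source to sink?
Maximum flow = 19

Max flow: 19

Flow assignment:
  0 → 1: 5/20
  0 → 5: 14/16
  1 → 2: 5/5
  2 → 4: 5/9
  4 → 5: 5/9
  5 → 6: 19/19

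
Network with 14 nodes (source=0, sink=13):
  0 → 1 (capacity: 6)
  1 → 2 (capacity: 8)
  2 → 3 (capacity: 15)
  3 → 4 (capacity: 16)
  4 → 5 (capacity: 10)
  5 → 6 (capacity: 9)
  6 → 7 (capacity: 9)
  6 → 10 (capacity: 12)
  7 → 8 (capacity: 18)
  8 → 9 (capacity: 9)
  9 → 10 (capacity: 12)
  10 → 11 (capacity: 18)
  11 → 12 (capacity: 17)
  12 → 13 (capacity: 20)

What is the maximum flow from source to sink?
Maximum flow = 6

Max flow: 6

Flow assignment:
  0 → 1: 6/6
  1 → 2: 6/8
  2 → 3: 6/15
  3 → 4: 6/16
  4 → 5: 6/10
  5 → 6: 6/9
  6 → 10: 6/12
  10 → 11: 6/18
  11 → 12: 6/17
  12 → 13: 6/20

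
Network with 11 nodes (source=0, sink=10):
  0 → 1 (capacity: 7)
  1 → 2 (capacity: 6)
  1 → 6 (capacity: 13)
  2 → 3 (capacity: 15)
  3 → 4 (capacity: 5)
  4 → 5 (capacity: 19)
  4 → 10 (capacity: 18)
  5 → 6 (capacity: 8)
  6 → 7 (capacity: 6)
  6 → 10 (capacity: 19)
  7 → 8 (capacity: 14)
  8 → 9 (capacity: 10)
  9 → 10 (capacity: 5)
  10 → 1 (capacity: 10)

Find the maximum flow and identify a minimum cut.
Max flow = 7, Min cut edges: (0,1)

Maximum flow: 7
Minimum cut: (0,1)
Partition: S = [0], T = [1, 2, 3, 4, 5, 6, 7, 8, 9, 10]

Max-flow min-cut theorem verified: both equal 7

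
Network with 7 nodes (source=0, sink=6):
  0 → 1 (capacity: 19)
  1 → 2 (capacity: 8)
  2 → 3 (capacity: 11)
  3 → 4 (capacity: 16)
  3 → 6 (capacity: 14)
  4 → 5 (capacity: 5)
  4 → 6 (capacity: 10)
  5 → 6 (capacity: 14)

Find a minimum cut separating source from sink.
Min cut value = 8, edges: (1,2)

Min cut value: 8
Partition: S = [0, 1], T = [2, 3, 4, 5, 6]
Cut edges: (1,2)

By max-flow min-cut theorem, max flow = min cut = 8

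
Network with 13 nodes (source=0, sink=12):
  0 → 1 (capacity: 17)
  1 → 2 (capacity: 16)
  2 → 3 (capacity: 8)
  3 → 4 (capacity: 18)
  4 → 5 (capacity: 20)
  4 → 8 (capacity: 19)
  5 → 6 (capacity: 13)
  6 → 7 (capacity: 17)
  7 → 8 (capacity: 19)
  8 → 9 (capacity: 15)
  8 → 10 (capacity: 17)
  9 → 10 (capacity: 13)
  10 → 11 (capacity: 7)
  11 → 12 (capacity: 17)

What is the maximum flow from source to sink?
Maximum flow = 7

Max flow: 7

Flow assignment:
  0 → 1: 7/17
  1 → 2: 7/16
  2 → 3: 7/8
  3 → 4: 7/18
  4 → 8: 7/19
  8 → 10: 7/17
  10 → 11: 7/7
  11 → 12: 7/17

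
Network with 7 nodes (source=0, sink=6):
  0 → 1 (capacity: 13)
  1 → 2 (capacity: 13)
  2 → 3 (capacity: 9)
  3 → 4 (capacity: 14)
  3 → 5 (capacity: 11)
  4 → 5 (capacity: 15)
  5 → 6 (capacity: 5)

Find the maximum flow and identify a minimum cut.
Max flow = 5, Min cut edges: (5,6)

Maximum flow: 5
Minimum cut: (5,6)
Partition: S = [0, 1, 2, 3, 4, 5], T = [6]

Max-flow min-cut theorem verified: both equal 5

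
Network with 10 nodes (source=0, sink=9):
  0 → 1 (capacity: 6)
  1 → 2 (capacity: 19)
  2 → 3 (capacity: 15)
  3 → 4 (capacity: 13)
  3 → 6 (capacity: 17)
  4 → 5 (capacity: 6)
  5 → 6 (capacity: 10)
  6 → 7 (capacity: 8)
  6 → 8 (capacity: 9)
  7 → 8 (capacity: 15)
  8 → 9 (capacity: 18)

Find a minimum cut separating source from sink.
Min cut value = 6, edges: (0,1)

Min cut value: 6
Partition: S = [0], T = [1, 2, 3, 4, 5, 6, 7, 8, 9]
Cut edges: (0,1)

By max-flow min-cut theorem, max flow = min cut = 6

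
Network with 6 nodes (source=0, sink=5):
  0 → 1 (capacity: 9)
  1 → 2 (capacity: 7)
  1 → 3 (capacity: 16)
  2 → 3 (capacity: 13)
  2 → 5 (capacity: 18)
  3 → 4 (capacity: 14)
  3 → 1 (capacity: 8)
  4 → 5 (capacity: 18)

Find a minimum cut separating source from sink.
Min cut value = 9, edges: (0,1)

Min cut value: 9
Partition: S = [0], T = [1, 2, 3, 4, 5]
Cut edges: (0,1)

By max-flow min-cut theorem, max flow = min cut = 9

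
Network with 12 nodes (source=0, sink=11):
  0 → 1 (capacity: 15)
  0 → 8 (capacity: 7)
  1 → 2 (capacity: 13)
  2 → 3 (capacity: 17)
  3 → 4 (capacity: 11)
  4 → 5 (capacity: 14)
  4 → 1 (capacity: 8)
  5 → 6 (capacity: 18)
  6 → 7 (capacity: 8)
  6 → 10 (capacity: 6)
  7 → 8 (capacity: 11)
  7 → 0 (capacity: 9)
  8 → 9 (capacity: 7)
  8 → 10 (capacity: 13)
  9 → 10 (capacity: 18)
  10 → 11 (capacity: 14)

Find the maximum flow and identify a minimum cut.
Max flow = 14, Min cut edges: (10,11)

Maximum flow: 14
Minimum cut: (10,11)
Partition: S = [0, 1, 2, 3, 4, 5, 6, 7, 8, 9, 10], T = [11]

Max-flow min-cut theorem verified: both equal 14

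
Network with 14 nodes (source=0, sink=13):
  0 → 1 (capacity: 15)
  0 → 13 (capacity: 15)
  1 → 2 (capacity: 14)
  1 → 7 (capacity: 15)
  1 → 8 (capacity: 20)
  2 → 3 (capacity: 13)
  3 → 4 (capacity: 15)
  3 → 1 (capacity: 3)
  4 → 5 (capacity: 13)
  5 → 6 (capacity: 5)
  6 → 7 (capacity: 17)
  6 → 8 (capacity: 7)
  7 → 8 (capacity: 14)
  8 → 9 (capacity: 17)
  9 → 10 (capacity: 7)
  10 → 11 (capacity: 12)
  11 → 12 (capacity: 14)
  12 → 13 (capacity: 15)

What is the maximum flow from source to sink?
Maximum flow = 22

Max flow: 22

Flow assignment:
  0 → 1: 7/15
  0 → 13: 15/15
  1 → 8: 7/20
  8 → 9: 7/17
  9 → 10: 7/7
  10 → 11: 7/12
  11 → 12: 7/14
  12 → 13: 7/15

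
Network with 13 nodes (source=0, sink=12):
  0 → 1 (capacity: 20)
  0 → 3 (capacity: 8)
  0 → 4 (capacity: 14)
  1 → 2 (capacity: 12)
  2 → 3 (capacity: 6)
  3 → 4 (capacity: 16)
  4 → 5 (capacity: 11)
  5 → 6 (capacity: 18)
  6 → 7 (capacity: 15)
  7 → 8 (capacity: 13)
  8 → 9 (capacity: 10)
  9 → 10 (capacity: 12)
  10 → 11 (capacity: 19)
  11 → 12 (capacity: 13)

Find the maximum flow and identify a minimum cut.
Max flow = 10, Min cut edges: (8,9)

Maximum flow: 10
Minimum cut: (8,9)
Partition: S = [0, 1, 2, 3, 4, 5, 6, 7, 8], T = [9, 10, 11, 12]

Max-flow min-cut theorem verified: both equal 10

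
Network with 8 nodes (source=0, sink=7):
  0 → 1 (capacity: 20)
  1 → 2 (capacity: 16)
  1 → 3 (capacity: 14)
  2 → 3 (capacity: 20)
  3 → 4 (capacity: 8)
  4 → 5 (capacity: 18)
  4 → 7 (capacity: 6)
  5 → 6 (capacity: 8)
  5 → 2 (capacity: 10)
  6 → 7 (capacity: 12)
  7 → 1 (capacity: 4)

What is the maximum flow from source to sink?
Maximum flow = 8

Max flow: 8

Flow assignment:
  0 → 1: 8/20
  1 → 3: 8/14
  3 → 4: 8/8
  4 → 5: 2/18
  4 → 7: 6/6
  5 → 6: 2/8
  6 → 7: 2/12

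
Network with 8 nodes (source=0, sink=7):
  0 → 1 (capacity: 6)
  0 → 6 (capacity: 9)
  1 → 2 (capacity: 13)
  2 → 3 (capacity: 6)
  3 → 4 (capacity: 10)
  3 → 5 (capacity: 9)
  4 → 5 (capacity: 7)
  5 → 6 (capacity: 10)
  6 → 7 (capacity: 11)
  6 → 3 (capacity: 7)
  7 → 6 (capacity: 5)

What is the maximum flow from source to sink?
Maximum flow = 11

Max flow: 11

Flow assignment:
  0 → 1: 6/6
  0 → 6: 5/9
  1 → 2: 6/13
  2 → 3: 6/6
  3 → 5: 6/9
  5 → 6: 6/10
  6 → 7: 11/11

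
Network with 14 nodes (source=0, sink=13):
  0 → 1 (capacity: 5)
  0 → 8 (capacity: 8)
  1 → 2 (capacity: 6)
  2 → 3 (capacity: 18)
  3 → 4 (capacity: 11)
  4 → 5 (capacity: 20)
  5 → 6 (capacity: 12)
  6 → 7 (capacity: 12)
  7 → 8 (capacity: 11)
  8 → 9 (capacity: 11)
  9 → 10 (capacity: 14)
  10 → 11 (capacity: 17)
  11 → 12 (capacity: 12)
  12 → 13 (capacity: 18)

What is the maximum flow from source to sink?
Maximum flow = 11

Max flow: 11

Flow assignment:
  0 → 1: 5/5
  0 → 8: 6/8
  1 → 2: 5/6
  2 → 3: 5/18
  3 → 4: 5/11
  4 → 5: 5/20
  5 → 6: 5/12
  6 → 7: 5/12
  7 → 8: 5/11
  8 → 9: 11/11
  9 → 10: 11/14
  10 → 11: 11/17
  11 → 12: 11/12
  12 → 13: 11/18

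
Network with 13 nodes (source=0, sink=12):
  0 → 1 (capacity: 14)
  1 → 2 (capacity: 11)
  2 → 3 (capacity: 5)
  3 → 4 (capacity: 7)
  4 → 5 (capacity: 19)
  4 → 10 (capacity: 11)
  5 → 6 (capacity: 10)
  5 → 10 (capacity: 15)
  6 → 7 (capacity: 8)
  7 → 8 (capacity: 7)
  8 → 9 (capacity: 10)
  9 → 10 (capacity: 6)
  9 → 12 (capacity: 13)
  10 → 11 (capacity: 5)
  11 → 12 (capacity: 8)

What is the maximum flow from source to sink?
Maximum flow = 5

Max flow: 5

Flow assignment:
  0 → 1: 5/14
  1 → 2: 5/11
  2 → 3: 5/5
  3 → 4: 5/7
  4 → 10: 5/11
  10 → 11: 5/5
  11 → 12: 5/8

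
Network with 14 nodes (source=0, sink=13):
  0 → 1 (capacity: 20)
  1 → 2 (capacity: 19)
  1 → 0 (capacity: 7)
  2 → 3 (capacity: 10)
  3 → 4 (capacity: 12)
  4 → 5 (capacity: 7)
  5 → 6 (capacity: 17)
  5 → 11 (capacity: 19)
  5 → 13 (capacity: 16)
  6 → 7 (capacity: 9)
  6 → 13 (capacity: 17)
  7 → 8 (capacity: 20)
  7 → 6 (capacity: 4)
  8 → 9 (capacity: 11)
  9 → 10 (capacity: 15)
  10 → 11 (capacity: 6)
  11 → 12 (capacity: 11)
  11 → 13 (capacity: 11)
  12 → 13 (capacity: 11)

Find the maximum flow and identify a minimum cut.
Max flow = 7, Min cut edges: (4,5)

Maximum flow: 7
Minimum cut: (4,5)
Partition: S = [0, 1, 2, 3, 4], T = [5, 6, 7, 8, 9, 10, 11, 12, 13]

Max-flow min-cut theorem verified: both equal 7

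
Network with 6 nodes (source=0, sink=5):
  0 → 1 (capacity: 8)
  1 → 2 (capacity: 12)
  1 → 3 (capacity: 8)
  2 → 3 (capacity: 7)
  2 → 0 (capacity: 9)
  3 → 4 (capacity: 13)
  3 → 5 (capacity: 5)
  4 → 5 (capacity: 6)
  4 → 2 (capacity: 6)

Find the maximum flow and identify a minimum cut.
Max flow = 8, Min cut edges: (0,1)

Maximum flow: 8
Minimum cut: (0,1)
Partition: S = [0], T = [1, 2, 3, 4, 5]

Max-flow min-cut theorem verified: both equal 8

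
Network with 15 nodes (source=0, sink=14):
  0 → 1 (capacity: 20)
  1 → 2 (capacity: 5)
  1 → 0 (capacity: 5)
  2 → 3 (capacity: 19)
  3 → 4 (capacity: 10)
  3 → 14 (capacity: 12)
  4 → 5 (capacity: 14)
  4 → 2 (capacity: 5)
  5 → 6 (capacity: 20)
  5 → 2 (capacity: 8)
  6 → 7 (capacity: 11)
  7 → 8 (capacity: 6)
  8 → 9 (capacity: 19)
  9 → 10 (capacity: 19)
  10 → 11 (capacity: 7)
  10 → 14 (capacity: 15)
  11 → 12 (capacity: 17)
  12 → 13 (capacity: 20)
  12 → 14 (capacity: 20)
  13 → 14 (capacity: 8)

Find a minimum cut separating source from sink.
Min cut value = 5, edges: (1,2)

Min cut value: 5
Partition: S = [0, 1], T = [2, 3, 4, 5, 6, 7, 8, 9, 10, 11, 12, 13, 14]
Cut edges: (1,2)

By max-flow min-cut theorem, max flow = min cut = 5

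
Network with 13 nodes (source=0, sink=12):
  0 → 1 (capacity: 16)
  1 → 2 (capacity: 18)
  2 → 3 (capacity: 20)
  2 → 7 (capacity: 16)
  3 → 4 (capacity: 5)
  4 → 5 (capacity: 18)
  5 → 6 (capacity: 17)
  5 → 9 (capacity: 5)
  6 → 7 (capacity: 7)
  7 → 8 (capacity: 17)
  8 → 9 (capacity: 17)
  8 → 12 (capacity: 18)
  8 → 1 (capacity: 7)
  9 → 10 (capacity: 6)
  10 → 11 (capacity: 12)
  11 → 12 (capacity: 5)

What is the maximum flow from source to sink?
Maximum flow = 16

Max flow: 16

Flow assignment:
  0 → 1: 16/16
  1 → 2: 16/18
  2 → 7: 16/16
  7 → 8: 16/17
  8 → 12: 16/18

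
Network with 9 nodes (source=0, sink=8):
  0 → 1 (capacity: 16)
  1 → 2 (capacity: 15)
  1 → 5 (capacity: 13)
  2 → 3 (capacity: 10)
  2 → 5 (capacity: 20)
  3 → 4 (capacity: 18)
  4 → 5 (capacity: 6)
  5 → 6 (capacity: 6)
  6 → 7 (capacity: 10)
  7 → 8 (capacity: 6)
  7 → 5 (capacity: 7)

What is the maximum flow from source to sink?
Maximum flow = 6

Max flow: 6

Flow assignment:
  0 → 1: 6/16
  1 → 5: 6/13
  5 → 6: 6/6
  6 → 7: 6/10
  7 → 8: 6/6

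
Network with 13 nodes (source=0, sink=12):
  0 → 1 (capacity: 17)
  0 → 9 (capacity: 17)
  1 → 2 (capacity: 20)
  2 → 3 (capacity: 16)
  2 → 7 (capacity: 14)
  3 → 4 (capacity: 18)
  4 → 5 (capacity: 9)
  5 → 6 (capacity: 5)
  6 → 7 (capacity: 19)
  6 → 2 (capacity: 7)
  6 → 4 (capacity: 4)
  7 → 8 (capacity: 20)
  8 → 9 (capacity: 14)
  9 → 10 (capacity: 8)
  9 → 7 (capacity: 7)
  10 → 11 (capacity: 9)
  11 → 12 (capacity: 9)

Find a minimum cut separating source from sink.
Min cut value = 8, edges: (9,10)

Min cut value: 8
Partition: S = [0, 1, 2, 3, 4, 5, 6, 7, 8, 9], T = [10, 11, 12]
Cut edges: (9,10)

By max-flow min-cut theorem, max flow = min cut = 8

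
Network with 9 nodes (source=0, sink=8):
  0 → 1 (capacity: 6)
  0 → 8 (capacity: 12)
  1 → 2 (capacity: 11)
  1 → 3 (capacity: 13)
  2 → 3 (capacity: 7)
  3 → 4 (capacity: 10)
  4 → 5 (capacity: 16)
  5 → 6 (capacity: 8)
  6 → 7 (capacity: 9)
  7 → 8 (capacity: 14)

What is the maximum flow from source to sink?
Maximum flow = 18

Max flow: 18

Flow assignment:
  0 → 1: 6/6
  0 → 8: 12/12
  1 → 3: 6/13
  3 → 4: 6/10
  4 → 5: 6/16
  5 → 6: 6/8
  6 → 7: 6/9
  7 → 8: 6/14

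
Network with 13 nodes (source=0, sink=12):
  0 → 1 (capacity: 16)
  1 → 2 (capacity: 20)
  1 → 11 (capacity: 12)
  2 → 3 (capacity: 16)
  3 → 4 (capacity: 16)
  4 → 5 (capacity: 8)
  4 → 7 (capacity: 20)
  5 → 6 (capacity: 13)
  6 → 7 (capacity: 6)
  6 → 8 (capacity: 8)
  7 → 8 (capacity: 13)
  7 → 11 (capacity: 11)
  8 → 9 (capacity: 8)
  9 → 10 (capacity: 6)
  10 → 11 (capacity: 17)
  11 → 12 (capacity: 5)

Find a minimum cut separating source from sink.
Min cut value = 5, edges: (11,12)

Min cut value: 5
Partition: S = [0, 1, 2, 3, 4, 5, 6, 7, 8, 9, 10, 11], T = [12]
Cut edges: (11,12)

By max-flow min-cut theorem, max flow = min cut = 5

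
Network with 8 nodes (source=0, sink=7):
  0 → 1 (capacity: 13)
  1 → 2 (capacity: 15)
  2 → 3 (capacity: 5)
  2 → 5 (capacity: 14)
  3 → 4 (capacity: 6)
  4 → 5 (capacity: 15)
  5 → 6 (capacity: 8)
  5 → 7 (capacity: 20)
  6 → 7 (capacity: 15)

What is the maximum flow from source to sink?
Maximum flow = 13

Max flow: 13

Flow assignment:
  0 → 1: 13/13
  1 → 2: 13/15
  2 → 5: 13/14
  5 → 7: 13/20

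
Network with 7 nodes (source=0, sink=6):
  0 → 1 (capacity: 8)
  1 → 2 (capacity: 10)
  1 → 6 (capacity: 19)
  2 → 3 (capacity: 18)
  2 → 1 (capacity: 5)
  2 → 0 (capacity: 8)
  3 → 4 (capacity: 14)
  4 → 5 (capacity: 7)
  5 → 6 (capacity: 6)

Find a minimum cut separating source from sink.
Min cut value = 8, edges: (0,1)

Min cut value: 8
Partition: S = [0], T = [1, 2, 3, 4, 5, 6]
Cut edges: (0,1)

By max-flow min-cut theorem, max flow = min cut = 8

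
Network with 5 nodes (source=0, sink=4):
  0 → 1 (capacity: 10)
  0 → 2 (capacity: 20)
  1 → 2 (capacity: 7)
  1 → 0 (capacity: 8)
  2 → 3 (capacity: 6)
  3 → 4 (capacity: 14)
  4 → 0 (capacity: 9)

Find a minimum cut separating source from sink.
Min cut value = 6, edges: (2,3)

Min cut value: 6
Partition: S = [0, 1, 2], T = [3, 4]
Cut edges: (2,3)

By max-flow min-cut theorem, max flow = min cut = 6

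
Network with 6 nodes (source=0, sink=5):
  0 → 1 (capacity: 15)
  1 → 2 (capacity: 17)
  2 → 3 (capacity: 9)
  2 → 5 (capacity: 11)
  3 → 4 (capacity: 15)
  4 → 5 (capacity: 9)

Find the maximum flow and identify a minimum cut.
Max flow = 15, Min cut edges: (0,1)

Maximum flow: 15
Minimum cut: (0,1)
Partition: S = [0], T = [1, 2, 3, 4, 5]

Max-flow min-cut theorem verified: both equal 15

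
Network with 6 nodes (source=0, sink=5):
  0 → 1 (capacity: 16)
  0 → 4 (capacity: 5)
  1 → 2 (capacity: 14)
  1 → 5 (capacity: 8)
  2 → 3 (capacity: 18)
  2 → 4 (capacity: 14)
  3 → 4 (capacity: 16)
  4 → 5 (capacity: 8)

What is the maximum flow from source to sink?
Maximum flow = 16

Max flow: 16

Flow assignment:
  0 → 1: 16/16
  1 → 2: 8/14
  1 → 5: 8/8
  2 → 4: 8/14
  4 → 5: 8/8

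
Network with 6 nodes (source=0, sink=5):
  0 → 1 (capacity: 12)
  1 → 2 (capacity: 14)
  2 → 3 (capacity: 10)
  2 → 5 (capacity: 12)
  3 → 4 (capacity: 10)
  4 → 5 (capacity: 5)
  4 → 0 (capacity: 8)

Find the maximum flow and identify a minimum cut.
Max flow = 12, Min cut edges: (0,1)

Maximum flow: 12
Minimum cut: (0,1)
Partition: S = [0], T = [1, 2, 3, 4, 5]

Max-flow min-cut theorem verified: both equal 12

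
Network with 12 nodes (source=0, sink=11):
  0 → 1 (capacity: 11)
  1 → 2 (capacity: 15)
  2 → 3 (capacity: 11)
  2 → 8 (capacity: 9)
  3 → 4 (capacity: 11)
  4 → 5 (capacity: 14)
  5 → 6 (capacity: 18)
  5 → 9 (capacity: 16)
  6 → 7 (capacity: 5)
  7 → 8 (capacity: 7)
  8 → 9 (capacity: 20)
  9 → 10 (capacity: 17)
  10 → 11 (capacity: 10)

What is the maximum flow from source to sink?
Maximum flow = 10

Max flow: 10

Flow assignment:
  0 → 1: 10/11
  1 → 2: 10/15
  2 → 3: 2/11
  2 → 8: 8/9
  3 → 4: 2/11
  4 → 5: 2/14
  5 → 9: 2/16
  8 → 9: 8/20
  9 → 10: 10/17
  10 → 11: 10/10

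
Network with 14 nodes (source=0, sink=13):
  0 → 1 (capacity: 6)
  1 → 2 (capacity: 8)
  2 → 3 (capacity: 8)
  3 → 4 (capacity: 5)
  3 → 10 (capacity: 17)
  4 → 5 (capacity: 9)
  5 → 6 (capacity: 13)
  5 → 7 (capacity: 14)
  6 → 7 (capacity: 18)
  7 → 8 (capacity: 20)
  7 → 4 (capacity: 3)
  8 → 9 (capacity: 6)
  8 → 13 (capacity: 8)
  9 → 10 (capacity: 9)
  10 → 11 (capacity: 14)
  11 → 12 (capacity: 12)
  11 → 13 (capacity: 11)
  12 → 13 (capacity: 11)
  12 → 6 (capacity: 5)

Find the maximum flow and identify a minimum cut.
Max flow = 6, Min cut edges: (0,1)

Maximum flow: 6
Minimum cut: (0,1)
Partition: S = [0], T = [1, 2, 3, 4, 5, 6, 7, 8, 9, 10, 11, 12, 13]

Max-flow min-cut theorem verified: both equal 6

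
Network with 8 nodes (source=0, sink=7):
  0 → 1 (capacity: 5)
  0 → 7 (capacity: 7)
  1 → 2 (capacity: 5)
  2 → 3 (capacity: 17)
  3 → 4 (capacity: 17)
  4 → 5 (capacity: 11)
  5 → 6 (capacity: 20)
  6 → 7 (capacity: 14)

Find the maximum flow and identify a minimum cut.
Max flow = 12, Min cut edges: (0,7), (1,2)

Maximum flow: 12
Minimum cut: (0,7), (1,2)
Partition: S = [0, 1], T = [2, 3, 4, 5, 6, 7]

Max-flow min-cut theorem verified: both equal 12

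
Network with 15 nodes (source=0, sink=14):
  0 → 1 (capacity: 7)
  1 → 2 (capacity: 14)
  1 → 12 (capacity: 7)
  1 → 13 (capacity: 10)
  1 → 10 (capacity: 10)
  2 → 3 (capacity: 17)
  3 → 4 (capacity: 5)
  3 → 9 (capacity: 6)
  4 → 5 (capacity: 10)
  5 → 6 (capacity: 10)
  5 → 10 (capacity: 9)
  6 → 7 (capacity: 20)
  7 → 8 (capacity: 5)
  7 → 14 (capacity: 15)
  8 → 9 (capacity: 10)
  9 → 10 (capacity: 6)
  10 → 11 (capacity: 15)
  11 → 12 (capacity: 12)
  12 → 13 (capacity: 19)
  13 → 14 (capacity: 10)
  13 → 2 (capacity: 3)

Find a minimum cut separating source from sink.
Min cut value = 7, edges: (0,1)

Min cut value: 7
Partition: S = [0], T = [1, 2, 3, 4, 5, 6, 7, 8, 9, 10, 11, 12, 13, 14]
Cut edges: (0,1)

By max-flow min-cut theorem, max flow = min cut = 7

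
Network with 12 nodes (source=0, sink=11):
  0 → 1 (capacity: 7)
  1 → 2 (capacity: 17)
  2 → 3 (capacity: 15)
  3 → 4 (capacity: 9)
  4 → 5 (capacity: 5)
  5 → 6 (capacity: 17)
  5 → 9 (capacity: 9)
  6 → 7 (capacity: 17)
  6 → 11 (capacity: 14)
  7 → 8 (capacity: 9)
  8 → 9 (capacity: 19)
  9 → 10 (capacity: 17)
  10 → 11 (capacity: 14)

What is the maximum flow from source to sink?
Maximum flow = 5

Max flow: 5

Flow assignment:
  0 → 1: 5/7
  1 → 2: 5/17
  2 → 3: 5/15
  3 → 4: 5/9
  4 → 5: 5/5
  5 → 6: 5/17
  6 → 11: 5/14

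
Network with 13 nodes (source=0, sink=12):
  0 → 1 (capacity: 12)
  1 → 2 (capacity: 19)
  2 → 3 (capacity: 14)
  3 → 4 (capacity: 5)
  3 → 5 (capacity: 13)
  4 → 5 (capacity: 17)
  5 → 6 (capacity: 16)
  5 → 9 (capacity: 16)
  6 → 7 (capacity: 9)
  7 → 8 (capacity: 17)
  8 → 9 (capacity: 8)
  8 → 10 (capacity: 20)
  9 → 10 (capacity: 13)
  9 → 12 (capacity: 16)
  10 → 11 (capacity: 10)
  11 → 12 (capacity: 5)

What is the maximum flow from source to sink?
Maximum flow = 12

Max flow: 12

Flow assignment:
  0 → 1: 12/12
  1 → 2: 12/19
  2 → 3: 12/14
  3 → 5: 12/13
  5 → 9: 12/16
  9 → 12: 12/16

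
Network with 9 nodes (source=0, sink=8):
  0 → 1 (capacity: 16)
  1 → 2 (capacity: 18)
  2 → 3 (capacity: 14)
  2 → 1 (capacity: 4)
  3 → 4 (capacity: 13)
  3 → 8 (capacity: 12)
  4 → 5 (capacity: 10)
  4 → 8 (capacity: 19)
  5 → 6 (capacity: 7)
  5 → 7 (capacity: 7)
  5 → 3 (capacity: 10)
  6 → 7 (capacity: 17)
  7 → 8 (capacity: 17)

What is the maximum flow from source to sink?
Maximum flow = 14

Max flow: 14

Flow assignment:
  0 → 1: 14/16
  1 → 2: 14/18
  2 → 3: 14/14
  3 → 4: 2/13
  3 → 8: 12/12
  4 → 8: 2/19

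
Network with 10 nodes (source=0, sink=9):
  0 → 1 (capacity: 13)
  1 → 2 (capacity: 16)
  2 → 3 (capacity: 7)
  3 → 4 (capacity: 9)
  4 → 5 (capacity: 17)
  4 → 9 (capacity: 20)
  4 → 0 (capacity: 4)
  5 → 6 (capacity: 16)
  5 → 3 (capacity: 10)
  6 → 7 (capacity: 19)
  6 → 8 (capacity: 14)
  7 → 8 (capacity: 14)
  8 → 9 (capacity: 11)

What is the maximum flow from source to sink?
Maximum flow = 7

Max flow: 7

Flow assignment:
  0 → 1: 7/13
  1 → 2: 7/16
  2 → 3: 7/7
  3 → 4: 7/9
  4 → 9: 7/20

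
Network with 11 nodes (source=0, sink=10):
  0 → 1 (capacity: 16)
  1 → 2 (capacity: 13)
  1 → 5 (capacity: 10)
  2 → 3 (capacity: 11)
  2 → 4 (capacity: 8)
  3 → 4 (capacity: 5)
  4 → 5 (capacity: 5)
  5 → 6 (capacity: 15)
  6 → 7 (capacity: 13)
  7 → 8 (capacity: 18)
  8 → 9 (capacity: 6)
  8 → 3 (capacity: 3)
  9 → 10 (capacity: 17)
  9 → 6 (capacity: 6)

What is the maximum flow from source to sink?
Maximum flow = 6

Max flow: 6

Flow assignment:
  0 → 1: 6/16
  1 → 2: 5/13
  1 → 5: 1/10
  2 → 4: 5/8
  4 → 5: 5/5
  5 → 6: 6/15
  6 → 7: 6/13
  7 → 8: 6/18
  8 → 9: 6/6
  9 → 10: 6/17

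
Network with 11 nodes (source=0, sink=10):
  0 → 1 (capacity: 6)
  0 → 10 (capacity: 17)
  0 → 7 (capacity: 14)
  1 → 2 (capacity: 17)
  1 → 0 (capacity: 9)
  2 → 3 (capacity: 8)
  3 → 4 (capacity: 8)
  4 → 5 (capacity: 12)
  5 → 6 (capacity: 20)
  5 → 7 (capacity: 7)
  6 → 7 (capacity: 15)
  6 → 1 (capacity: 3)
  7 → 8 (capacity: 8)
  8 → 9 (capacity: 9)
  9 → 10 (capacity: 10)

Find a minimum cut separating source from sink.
Min cut value = 25, edges: (0,10), (7,8)

Min cut value: 25
Partition: S = [0, 1, 2, 3, 4, 5, 6, 7], T = [8, 9, 10]
Cut edges: (0,10), (7,8)

By max-flow min-cut theorem, max flow = min cut = 25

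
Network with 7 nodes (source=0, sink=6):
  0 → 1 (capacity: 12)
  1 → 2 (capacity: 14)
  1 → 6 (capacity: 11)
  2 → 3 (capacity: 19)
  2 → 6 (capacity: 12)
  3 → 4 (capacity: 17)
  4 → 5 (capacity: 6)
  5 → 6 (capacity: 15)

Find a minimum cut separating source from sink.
Min cut value = 12, edges: (0,1)

Min cut value: 12
Partition: S = [0], T = [1, 2, 3, 4, 5, 6]
Cut edges: (0,1)

By max-flow min-cut theorem, max flow = min cut = 12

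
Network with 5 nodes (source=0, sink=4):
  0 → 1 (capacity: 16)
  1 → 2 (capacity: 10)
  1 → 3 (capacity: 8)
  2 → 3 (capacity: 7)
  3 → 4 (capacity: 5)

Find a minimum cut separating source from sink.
Min cut value = 5, edges: (3,4)

Min cut value: 5
Partition: S = [0, 1, 2, 3], T = [4]
Cut edges: (3,4)

By max-flow min-cut theorem, max flow = min cut = 5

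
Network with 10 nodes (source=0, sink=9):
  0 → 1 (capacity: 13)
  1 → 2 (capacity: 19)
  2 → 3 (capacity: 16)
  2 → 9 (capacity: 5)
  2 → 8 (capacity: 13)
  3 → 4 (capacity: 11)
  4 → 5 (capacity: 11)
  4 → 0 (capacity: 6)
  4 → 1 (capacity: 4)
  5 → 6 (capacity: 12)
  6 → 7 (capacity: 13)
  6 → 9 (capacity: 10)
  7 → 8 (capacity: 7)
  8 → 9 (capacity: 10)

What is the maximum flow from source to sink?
Maximum flow = 13

Max flow: 13

Flow assignment:
  0 → 1: 13/13
  1 → 2: 13/19
  2 → 9: 5/5
  2 → 8: 8/13
  8 → 9: 8/10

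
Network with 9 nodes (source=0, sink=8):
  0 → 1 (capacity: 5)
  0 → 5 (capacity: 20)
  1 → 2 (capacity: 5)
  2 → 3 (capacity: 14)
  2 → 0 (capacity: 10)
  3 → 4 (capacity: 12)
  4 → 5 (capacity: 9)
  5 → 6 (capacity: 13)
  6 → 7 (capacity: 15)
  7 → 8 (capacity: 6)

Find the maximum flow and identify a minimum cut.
Max flow = 6, Min cut edges: (7,8)

Maximum flow: 6
Minimum cut: (7,8)
Partition: S = [0, 1, 2, 3, 4, 5, 6, 7], T = [8]

Max-flow min-cut theorem verified: both equal 6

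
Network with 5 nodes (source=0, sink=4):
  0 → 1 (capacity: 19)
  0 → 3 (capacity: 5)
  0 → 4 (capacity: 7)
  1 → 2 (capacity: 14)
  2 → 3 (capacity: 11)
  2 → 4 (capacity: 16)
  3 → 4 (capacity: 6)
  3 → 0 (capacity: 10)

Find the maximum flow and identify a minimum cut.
Max flow = 26, Min cut edges: (0,3), (0,4), (1,2)

Maximum flow: 26
Minimum cut: (0,3), (0,4), (1,2)
Partition: S = [0, 1], T = [2, 3, 4]

Max-flow min-cut theorem verified: both equal 26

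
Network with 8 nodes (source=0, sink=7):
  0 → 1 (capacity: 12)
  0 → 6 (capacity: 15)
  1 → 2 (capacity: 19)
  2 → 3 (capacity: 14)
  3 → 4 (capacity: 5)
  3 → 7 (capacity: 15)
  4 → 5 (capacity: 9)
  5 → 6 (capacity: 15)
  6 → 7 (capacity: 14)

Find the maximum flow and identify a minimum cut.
Max flow = 26, Min cut edges: (0,1), (6,7)

Maximum flow: 26
Minimum cut: (0,1), (6,7)
Partition: S = [0, 4, 5, 6], T = [1, 2, 3, 7]

Max-flow min-cut theorem verified: both equal 26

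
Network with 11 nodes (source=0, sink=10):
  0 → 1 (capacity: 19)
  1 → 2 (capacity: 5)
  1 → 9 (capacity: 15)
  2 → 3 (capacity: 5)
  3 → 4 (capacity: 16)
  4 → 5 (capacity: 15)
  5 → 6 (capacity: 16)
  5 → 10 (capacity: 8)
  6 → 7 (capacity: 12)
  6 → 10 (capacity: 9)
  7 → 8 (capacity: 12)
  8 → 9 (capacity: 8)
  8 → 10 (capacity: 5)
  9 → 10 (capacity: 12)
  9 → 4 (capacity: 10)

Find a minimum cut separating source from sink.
Min cut value = 19, edges: (0,1)

Min cut value: 19
Partition: S = [0], T = [1, 2, 3, 4, 5, 6, 7, 8, 9, 10]
Cut edges: (0,1)

By max-flow min-cut theorem, max flow = min cut = 19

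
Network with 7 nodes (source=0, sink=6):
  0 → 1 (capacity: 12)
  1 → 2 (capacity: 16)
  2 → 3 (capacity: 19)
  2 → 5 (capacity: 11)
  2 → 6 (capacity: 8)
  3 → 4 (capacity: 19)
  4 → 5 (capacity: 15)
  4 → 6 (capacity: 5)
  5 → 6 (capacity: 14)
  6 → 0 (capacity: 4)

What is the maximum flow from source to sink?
Maximum flow = 12

Max flow: 12

Flow assignment:
  0 → 1: 12/12
  1 → 2: 12/16
  2 → 5: 4/11
  2 → 6: 8/8
  5 → 6: 4/14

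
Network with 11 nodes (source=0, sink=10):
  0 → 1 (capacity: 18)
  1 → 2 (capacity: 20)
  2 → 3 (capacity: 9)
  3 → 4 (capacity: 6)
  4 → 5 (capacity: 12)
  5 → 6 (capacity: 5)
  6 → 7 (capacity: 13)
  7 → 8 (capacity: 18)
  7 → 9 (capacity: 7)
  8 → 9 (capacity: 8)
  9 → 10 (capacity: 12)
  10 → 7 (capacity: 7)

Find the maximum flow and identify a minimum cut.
Max flow = 5, Min cut edges: (5,6)

Maximum flow: 5
Minimum cut: (5,6)
Partition: S = [0, 1, 2, 3, 4, 5], T = [6, 7, 8, 9, 10]

Max-flow min-cut theorem verified: both equal 5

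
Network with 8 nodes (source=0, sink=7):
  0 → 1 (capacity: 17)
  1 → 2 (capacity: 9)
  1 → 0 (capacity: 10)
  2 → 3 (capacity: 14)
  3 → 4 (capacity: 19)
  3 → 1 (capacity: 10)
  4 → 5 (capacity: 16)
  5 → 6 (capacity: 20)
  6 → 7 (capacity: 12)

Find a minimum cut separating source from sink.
Min cut value = 9, edges: (1,2)

Min cut value: 9
Partition: S = [0, 1], T = [2, 3, 4, 5, 6, 7]
Cut edges: (1,2)

By max-flow min-cut theorem, max flow = min cut = 9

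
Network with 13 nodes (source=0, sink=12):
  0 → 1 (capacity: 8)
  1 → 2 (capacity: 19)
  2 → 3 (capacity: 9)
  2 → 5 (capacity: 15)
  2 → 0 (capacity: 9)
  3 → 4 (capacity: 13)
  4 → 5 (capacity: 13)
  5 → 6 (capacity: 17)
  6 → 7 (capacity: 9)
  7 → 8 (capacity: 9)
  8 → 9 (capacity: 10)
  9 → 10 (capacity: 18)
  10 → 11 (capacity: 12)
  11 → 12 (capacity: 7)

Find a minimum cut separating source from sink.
Min cut value = 7, edges: (11,12)

Min cut value: 7
Partition: S = [0, 1, 2, 3, 4, 5, 6, 7, 8, 9, 10, 11], T = [12]
Cut edges: (11,12)

By max-flow min-cut theorem, max flow = min cut = 7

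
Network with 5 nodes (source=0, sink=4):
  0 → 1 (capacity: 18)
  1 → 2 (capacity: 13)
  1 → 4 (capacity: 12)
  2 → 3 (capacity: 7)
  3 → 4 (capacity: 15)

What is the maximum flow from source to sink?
Maximum flow = 18

Max flow: 18

Flow assignment:
  0 → 1: 18/18
  1 → 2: 6/13
  1 → 4: 12/12
  2 → 3: 6/7
  3 → 4: 6/15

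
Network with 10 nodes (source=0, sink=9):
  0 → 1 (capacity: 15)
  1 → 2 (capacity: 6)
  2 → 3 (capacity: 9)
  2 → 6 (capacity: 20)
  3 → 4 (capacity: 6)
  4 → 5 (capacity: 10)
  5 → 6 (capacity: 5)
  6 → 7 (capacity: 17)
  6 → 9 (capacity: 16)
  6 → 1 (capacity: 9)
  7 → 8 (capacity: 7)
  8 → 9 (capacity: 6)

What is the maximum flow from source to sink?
Maximum flow = 6

Max flow: 6

Flow assignment:
  0 → 1: 6/15
  1 → 2: 6/6
  2 → 6: 6/20
  6 → 9: 6/16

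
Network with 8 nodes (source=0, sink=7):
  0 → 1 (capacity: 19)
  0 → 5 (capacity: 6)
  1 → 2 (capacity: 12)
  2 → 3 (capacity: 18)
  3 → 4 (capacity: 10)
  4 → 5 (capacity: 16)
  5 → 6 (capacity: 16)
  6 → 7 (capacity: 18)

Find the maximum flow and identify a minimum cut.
Max flow = 16, Min cut edges: (5,6)

Maximum flow: 16
Minimum cut: (5,6)
Partition: S = [0, 1, 2, 3, 4, 5], T = [6, 7]

Max-flow min-cut theorem verified: both equal 16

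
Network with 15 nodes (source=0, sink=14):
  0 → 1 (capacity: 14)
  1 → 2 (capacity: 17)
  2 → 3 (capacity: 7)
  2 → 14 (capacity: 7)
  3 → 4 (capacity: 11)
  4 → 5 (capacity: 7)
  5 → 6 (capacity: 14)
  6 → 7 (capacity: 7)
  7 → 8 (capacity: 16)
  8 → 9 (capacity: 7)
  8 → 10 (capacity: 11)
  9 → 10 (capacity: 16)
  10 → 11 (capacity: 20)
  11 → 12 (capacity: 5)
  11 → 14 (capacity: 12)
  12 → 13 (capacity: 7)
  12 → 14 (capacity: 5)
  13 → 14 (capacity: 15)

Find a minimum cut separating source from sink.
Min cut value = 14, edges: (2,14), (6,7)

Min cut value: 14
Partition: S = [0, 1, 2, 3, 4, 5, 6], T = [7, 8, 9, 10, 11, 12, 13, 14]
Cut edges: (2,14), (6,7)

By max-flow min-cut theorem, max flow = min cut = 14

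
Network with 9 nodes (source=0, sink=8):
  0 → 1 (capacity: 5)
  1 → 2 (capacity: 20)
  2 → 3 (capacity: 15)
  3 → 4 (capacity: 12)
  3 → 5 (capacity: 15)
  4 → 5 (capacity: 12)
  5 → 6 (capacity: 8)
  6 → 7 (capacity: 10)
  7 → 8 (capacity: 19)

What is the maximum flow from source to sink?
Maximum flow = 5

Max flow: 5

Flow assignment:
  0 → 1: 5/5
  1 → 2: 5/20
  2 → 3: 5/15
  3 → 5: 5/15
  5 → 6: 5/8
  6 → 7: 5/10
  7 → 8: 5/19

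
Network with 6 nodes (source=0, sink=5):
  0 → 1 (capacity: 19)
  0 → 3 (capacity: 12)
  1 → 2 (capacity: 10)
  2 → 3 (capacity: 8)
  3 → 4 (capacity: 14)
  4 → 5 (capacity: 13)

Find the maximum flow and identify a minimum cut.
Max flow = 13, Min cut edges: (4,5)

Maximum flow: 13
Minimum cut: (4,5)
Partition: S = [0, 1, 2, 3, 4], T = [5]

Max-flow min-cut theorem verified: both equal 13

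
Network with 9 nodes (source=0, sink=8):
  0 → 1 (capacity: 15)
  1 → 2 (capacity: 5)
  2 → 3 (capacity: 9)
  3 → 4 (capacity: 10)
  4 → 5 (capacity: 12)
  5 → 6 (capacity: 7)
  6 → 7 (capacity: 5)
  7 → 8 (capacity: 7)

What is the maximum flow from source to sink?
Maximum flow = 5

Max flow: 5

Flow assignment:
  0 → 1: 5/15
  1 → 2: 5/5
  2 → 3: 5/9
  3 → 4: 5/10
  4 → 5: 5/12
  5 → 6: 5/7
  6 → 7: 5/5
  7 → 8: 5/7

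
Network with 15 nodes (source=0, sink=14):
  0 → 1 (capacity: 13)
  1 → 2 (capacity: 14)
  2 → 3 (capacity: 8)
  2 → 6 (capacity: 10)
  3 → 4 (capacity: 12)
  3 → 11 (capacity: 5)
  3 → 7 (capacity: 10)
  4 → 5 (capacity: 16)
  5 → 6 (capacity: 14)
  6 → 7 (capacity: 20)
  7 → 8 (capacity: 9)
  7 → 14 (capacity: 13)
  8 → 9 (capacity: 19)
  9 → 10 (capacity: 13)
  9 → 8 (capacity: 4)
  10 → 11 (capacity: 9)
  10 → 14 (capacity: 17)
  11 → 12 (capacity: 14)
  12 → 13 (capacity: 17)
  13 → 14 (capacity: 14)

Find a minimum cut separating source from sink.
Min cut value = 13, edges: (0,1)

Min cut value: 13
Partition: S = [0], T = [1, 2, 3, 4, 5, 6, 7, 8, 9, 10, 11, 12, 13, 14]
Cut edges: (0,1)

By max-flow min-cut theorem, max flow = min cut = 13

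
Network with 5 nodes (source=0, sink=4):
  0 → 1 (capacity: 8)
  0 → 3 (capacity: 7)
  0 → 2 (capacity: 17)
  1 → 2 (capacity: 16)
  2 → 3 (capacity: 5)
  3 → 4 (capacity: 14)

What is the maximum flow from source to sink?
Maximum flow = 12

Max flow: 12

Flow assignment:
  0 → 1: 5/8
  0 → 3: 7/7
  1 → 2: 5/16
  2 → 3: 5/5
  3 → 4: 12/14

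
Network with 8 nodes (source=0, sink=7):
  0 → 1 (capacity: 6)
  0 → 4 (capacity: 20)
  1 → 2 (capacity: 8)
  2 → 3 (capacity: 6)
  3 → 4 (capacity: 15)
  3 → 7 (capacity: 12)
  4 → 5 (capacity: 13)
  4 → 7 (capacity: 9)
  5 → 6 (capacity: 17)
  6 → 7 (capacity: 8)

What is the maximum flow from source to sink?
Maximum flow = 23

Max flow: 23

Flow assignment:
  0 → 1: 6/6
  0 → 4: 17/20
  1 → 2: 6/8
  2 → 3: 6/6
  3 → 7: 6/12
  4 → 5: 8/13
  4 → 7: 9/9
  5 → 6: 8/17
  6 → 7: 8/8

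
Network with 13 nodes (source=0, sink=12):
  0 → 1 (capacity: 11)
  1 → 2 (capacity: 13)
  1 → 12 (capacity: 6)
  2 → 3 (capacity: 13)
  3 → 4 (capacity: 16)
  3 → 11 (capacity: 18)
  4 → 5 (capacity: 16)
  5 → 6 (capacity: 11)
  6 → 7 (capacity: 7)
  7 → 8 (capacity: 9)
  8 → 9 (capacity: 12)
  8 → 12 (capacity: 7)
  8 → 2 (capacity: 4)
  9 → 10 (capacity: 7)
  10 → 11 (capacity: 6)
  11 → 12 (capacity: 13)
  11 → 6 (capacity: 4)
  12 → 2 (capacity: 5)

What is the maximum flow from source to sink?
Maximum flow = 11

Max flow: 11

Flow assignment:
  0 → 1: 11/11
  1 → 2: 5/13
  1 → 12: 6/6
  2 → 3: 5/13
  3 → 11: 5/18
  11 → 12: 5/13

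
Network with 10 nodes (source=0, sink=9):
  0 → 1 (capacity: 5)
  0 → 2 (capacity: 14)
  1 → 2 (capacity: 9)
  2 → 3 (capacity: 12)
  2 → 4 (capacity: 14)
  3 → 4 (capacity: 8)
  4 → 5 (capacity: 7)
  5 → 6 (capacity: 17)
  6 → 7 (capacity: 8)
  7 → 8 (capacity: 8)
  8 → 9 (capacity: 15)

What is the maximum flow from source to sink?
Maximum flow = 7

Max flow: 7

Flow assignment:
  0 → 1: 5/5
  0 → 2: 2/14
  1 → 2: 5/9
  2 → 4: 7/14
  4 → 5: 7/7
  5 → 6: 7/17
  6 → 7: 7/8
  7 → 8: 7/8
  8 → 9: 7/15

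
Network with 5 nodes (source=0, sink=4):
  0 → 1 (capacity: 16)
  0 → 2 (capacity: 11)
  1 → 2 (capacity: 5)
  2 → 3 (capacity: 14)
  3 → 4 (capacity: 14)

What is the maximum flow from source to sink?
Maximum flow = 14

Max flow: 14

Flow assignment:
  0 → 1: 5/16
  0 → 2: 9/11
  1 → 2: 5/5
  2 → 3: 14/14
  3 → 4: 14/14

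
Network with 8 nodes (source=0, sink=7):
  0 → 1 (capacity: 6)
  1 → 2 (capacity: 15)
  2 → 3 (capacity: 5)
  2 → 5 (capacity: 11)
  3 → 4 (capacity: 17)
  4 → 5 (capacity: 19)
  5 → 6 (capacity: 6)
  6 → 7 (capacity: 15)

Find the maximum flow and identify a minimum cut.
Max flow = 6, Min cut edges: (5,6)

Maximum flow: 6
Minimum cut: (5,6)
Partition: S = [0, 1, 2, 3, 4, 5], T = [6, 7]

Max-flow min-cut theorem verified: both equal 6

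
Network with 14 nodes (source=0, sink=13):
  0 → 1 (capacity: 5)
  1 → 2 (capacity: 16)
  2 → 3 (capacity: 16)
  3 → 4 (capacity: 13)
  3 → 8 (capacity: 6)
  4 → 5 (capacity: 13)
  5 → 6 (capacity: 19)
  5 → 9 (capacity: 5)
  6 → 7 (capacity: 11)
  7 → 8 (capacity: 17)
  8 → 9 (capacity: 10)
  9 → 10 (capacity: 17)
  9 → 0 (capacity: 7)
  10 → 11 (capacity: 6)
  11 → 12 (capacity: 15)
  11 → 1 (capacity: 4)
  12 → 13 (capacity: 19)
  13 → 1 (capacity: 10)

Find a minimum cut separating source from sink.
Min cut value = 5, edges: (0,1)

Min cut value: 5
Partition: S = [0], T = [1, 2, 3, 4, 5, 6, 7, 8, 9, 10, 11, 12, 13]
Cut edges: (0,1)

By max-flow min-cut theorem, max flow = min cut = 5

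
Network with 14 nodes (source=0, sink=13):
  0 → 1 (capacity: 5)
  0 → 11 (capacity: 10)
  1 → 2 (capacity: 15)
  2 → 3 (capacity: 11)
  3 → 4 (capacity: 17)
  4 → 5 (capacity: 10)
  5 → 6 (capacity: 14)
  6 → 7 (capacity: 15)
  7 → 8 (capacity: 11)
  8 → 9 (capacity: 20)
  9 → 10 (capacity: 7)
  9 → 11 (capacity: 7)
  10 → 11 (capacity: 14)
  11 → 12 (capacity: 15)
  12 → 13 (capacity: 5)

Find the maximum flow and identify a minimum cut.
Max flow = 5, Min cut edges: (12,13)

Maximum flow: 5
Minimum cut: (12,13)
Partition: S = [0, 1, 2, 3, 4, 5, 6, 7, 8, 9, 10, 11, 12], T = [13]

Max-flow min-cut theorem verified: both equal 5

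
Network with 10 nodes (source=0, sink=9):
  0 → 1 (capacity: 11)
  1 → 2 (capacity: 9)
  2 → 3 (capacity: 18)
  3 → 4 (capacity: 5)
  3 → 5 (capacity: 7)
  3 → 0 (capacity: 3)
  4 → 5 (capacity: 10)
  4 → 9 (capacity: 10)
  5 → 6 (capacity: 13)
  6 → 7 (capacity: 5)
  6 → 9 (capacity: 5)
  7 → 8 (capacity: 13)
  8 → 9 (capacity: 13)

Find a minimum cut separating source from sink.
Min cut value = 9, edges: (1,2)

Min cut value: 9
Partition: S = [0, 1], T = [2, 3, 4, 5, 6, 7, 8, 9]
Cut edges: (1,2)

By max-flow min-cut theorem, max flow = min cut = 9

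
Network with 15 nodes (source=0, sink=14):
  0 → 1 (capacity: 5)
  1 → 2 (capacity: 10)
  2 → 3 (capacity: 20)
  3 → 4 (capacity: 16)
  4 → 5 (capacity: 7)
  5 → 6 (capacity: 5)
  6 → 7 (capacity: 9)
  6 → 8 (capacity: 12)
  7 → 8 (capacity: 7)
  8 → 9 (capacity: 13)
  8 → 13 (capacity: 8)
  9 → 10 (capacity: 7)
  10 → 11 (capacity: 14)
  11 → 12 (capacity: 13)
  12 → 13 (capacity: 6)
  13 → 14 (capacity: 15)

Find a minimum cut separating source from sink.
Min cut value = 5, edges: (5,6)

Min cut value: 5
Partition: S = [0, 1, 2, 3, 4, 5], T = [6, 7, 8, 9, 10, 11, 12, 13, 14]
Cut edges: (5,6)

By max-flow min-cut theorem, max flow = min cut = 5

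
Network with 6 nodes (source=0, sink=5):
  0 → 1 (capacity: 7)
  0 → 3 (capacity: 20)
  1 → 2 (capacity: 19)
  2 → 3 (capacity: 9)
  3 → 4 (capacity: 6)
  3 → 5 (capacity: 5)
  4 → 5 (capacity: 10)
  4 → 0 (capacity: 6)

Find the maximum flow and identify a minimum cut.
Max flow = 11, Min cut edges: (3,4), (3,5)

Maximum flow: 11
Minimum cut: (3,4), (3,5)
Partition: S = [0, 1, 2, 3], T = [4, 5]

Max-flow min-cut theorem verified: both equal 11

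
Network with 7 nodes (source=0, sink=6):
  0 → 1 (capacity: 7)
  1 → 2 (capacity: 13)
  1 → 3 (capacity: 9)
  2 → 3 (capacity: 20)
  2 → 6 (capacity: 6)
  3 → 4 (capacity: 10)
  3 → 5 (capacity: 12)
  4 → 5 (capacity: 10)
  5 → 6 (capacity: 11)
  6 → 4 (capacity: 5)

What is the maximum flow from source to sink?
Maximum flow = 7

Max flow: 7

Flow assignment:
  0 → 1: 7/7
  1 → 2: 6/13
  1 → 3: 1/9
  2 → 6: 6/6
  3 → 5: 1/12
  5 → 6: 1/11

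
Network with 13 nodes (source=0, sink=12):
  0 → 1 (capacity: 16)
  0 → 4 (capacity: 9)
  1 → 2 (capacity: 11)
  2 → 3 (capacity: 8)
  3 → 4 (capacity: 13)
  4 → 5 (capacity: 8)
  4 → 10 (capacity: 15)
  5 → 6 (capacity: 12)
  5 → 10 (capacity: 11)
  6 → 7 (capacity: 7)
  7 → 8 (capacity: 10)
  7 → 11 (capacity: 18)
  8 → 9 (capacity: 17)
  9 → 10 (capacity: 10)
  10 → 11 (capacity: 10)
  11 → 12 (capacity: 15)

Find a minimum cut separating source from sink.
Min cut value = 15, edges: (11,12)

Min cut value: 15
Partition: S = [0, 1, 2, 3, 4, 5, 6, 7, 8, 9, 10, 11], T = [12]
Cut edges: (11,12)

By max-flow min-cut theorem, max flow = min cut = 15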